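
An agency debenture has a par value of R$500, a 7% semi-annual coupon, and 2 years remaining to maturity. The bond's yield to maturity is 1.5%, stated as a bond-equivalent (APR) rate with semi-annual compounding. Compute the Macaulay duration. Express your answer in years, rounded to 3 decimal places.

1.906 years

Periodic yield y = 0.0075. Discount each cash flow and weight by its period:
  t   CF        PV=CF/(1+0.0075)^t    t·PV
  1        17.50        17.3697        17.3697
  2        17.50        17.2404        34.4808
  3        17.50        17.1121        51.3362
  4       517.50       502.2618     2,009.0471
  Σ                    553.9840     2,112.2340
Price P = Σ PV = 553.9840.
Macaulay duration = Σ(t·PV) / P = 2,112.2340 / 553.9840 = 3.81281 half-year periods.
In years: 3.81281 / 2 = 1.90640 years.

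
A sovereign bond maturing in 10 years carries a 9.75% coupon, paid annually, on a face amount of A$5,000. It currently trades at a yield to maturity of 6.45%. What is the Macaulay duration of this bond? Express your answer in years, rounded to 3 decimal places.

7.155 years

Periodic yield y = 0.0645. Discount each cash flow and weight by its year:
  t   CF        PV=CF/(1+0.0645)^t    t·PV
  1       487.50       457.9615       457.9615
  2       487.50       430.2128       860.4255
  3       487.50       404.1454     1,212.4362
  4       487.50       379.6575     1,518.6299
  5       487.50       356.6533     1,783.2667
  6       487.50       335.0431     2,010.2584
  7       487.50       314.7422     2,203.1953
  8       487.50       295.6714     2,365.3711
  9       487.50       277.7561     2,499.8050
  10    5,487.50     2,937.0942    29,370.9420
  Σ                  6,188.9374    44,282.2915
Price P = Σ PV = 6,188.9374.
Macaulay duration = Σ(t·PV) / P = 44,282.2915 / 6,188.9374 = 7.15507 years.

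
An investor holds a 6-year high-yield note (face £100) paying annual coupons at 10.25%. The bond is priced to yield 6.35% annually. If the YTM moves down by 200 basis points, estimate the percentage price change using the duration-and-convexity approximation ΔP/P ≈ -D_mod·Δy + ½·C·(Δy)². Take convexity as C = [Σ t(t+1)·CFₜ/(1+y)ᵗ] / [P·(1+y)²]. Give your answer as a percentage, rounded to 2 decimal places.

+9.73%

With y = 0.0635:
  t   CF        PV=CF/(1+0.0635)^t    t·PV        t(t+1)·PV
  1        10.25         9.6380         9.6380          19.2760
  2        10.25         9.0625        18.1250          54.3751
  3        10.25         8.5214        25.5642         102.2569
  4        10.25         8.0126        32.0504         160.2522
  5        10.25         7.5342        37.6709         226.0256
  6       110.25        76.1998       457.1986       3,200.3901
  Σ                    118.9685       580.2472       3,762.5759
P = 118.9685; D_Mac = 4.87732 yrs; D_mod = 4.58610 yrs; C = 27.96265.
Duration effect: -4.58610 × (-0.02) = +0.091722
Convexity effect: 0.5 × 27.96265 × (-0.02)² = +0.0055925
ΔP/P ≈ +0.091722 + 0.0055925 = +0.097315 = +9.7315%.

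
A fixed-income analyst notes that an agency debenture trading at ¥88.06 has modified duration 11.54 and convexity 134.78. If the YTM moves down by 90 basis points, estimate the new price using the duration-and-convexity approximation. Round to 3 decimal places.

¥97.687

Duration effect: -D_mod·Δy = -11.54 × (-0.009) = +0.103860
Convexity effect: ½·C·(Δy)² = 0.5 × 134.78 × (-0.009)² = +0.00545859
ΔP/P ≈ +0.103860 + 0.00545859 = +0.10931859
New price ≈ 88.06 × (1 + 0.10931859) = 97.6865950354.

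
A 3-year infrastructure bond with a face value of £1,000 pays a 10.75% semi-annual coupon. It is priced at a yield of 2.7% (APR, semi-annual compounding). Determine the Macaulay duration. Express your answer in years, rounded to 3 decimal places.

2.682 years

Periodic yield y = 0.0135. Discount each cash flow and weight by its period:
  t   CF        PV=CF/(1+0.0135)^t    t·PV
  1        53.75        53.0340        53.0340
  2        53.75        52.3276       104.6552
  3        53.75        51.6306       154.8918
  4        53.75        50.9429       203.7715
  5        53.75        50.2643       251.3215
  6     1,053.75       972.2883     5,833.7299
  Σ                  1,230.4878     6,601.4041
Price P = Σ PV = 1,230.4878.
Macaulay duration = Σ(t·PV) / P = 6,601.4041 / 1,230.4878 = 5.36487 half-year periods.
In years: 5.36487 / 2 = 2.68243 years.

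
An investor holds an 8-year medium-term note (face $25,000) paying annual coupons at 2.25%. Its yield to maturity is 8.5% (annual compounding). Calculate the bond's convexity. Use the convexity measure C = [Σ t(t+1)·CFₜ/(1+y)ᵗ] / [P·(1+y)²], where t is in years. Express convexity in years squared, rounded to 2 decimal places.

53.47

With y = 0.085:
  t   CF        PV=CF/(1+0.085)^t    t·PV        t(t+1)·PV
  1       562.50       518.4332       518.4332       1,036.8664
  2       562.50       477.8186       955.6372       2,866.9116
  3       562.50       440.3858     1,321.1574       5,284.6297
  4       562.50       405.8855     1,623.5421       8,117.7107
  5       562.50       374.0881     1,870.4403      11,222.6415
  6       562.50       344.7816     2,068.6897      14,480.8278
  7       562.50       317.7711     2,224.3975      17,795.1800
  8    25,562.50    13,309.6128   106,476.9021     958,292.1185
  Σ                 16,188.7766   117,059.1994   1,019,096.8862
P = 16,188.7766.
Convexity = Σ t(t+1)·PV / [P·(1+y)²] = 1,019,096.8862 / (16,188.7766 × 1.177225) = 53.47391.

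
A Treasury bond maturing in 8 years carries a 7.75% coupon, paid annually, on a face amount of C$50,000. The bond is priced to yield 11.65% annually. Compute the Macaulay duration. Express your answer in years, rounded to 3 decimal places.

Periodic yield y = 0.1165. Discount each cash flow and weight by its year:
  t   CF        PV=CF/(1+0.1165)^t    t·PV
  1     3,875.00     3,470.6673     3,470.6673
  2     3,875.00     3,108.5242     6,217.0484
  3     3,875.00     2,784.1686     8,352.5057
  4     3,875.00     2,493.6575     9,974.6299
  5     3,875.00     2,233.4594    11,167.2972
  6     3,875.00     2,000.4115    12,002.4690
  7     3,875.00     1,791.6807    12,541.7649
  8    53,875.00    22,310.9192   178,487.3538
  Σ                 40,193.4883   242,213.7361
Price P = Σ PV = 40,193.4883.
Macaulay duration = Σ(t·PV) / P = 242,213.7361 / 40,193.4883 = 6.02619 years.

6.026 years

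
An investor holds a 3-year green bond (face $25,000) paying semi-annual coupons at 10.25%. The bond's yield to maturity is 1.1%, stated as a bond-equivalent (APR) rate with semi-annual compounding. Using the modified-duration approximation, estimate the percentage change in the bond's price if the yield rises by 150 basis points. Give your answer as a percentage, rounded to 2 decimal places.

Periodic yield y = 0.0055. Modified duration first:
  t   CF        PV=CF/(1+0.0055)^t    t·PV
  1     1,281.25     1,274.2417     1,274.2417
  2     1,281.25     1,267.2717     2,534.5434
  3     1,281.25     1,260.3398     3,781.0194
  4     1,281.25     1,253.4459     5,013.7834
  5     1,281.25     1,246.5896     6,232.9481
  6    26,281.25    25,430.4220   152,582.5323
  Σ                 31,732.3107   171,419.0682
P = 31,732.3107; D_Mac = 5.40204 half-year periods = 2.70102 yrs; D_mod = 2.70102/(1+0.0055) = 2.68624 yrs.
ΔP/P ≈ -D_mod · Δy = -2.68624 × (+0.015) = -0.040294 = -4.0294%.

-4.03%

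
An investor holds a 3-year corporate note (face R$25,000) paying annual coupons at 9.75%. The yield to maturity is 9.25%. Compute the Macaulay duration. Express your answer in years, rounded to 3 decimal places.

2.743 years

Periodic yield y = 0.0925. Discount each cash flow and weight by its year:
  t   CF        PV=CF/(1+0.0925)^t    t·PV
  1     2,437.50     2,231.1213     2,231.1213
  2     2,437.50     2,042.2163     4,084.4326
  3    27,437.50    21,041.6698    63,125.0093
  Σ                 25,315.0073    69,440.5632
Price P = Σ PV = 25,315.0073.
Macaulay duration = Σ(t·PV) / P = 69,440.5632 / 25,315.0073 = 2.74306 years.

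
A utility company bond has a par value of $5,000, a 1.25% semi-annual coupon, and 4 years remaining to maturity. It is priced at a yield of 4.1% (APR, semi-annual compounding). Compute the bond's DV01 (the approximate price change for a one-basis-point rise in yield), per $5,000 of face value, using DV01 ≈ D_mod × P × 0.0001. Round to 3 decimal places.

Periodic yield y = 0.0205.
  t   CF        PV=CF/(1+0.0205)^t    t·PV
  1        31.25        30.6222        30.6222
  2        31.25        30.0071        60.0142
  3        31.25        29.4043        88.2129
  4        31.25        28.8136       115.2545
  5        31.25        28.2348       141.1741
  6        31.25        27.6676       166.0058
  7        31.25        27.1118       189.7829
  8     5,031.25     4,277.3208    34,218.5665
  Σ                  4,479.1824    35,009.6332
P = 4,479.1824; D_Mac = 7.81608 half-year periods = 3.90804 yrs; D_mod = 3.82953 yrs.
DV01 ≈ 3.82953 × 4,479.1824 × 0.0001 = 1.715318.

$1.715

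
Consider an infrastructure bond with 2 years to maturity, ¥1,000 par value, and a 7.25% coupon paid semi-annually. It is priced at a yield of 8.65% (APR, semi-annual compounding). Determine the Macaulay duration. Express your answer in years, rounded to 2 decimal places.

1.90 years

Periodic yield y = 0.04325. Discount each cash flow and weight by its period:
  t   CF        PV=CF/(1+0.04325)^t    t·PV
  1        36.25        34.7472        34.7472
  2        36.25        33.3067        66.6133
  3        36.25        31.9259        95.7776
  4     1,036.25       874.8044     3,499.2177
  Σ                    974.7842     3,696.3558
Price P = Σ PV = 974.7842.
Macaulay duration = Σ(t·PV) / P = 3,696.3558 / 974.7842 = 3.79197 half-year periods.
In years: 3.79197 / 2 = 1.89599 years.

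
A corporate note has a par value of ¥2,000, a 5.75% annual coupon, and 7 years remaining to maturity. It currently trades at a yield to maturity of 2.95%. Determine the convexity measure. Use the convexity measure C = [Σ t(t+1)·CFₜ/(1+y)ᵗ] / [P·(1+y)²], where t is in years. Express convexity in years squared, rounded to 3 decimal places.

43.312

With y = 0.0295:
  t   CF        PV=CF/(1+0.0295)^t    t·PV        t(t+1)·PV
  1       115.00       111.7047       111.7047         223.4094
  2       115.00       108.5038       217.0077         651.0231
  3       115.00       105.3947       316.1841       1,264.7364
  4       115.00       102.3747       409.4986       2,047.4930
  5       115.00        99.4411       497.2057       2,983.2341
  6       115.00        96.5917       579.5501       4,056.8507
  7     2,115.00     1,725.5435    12,078.8046      96,630.4367
  Σ                  2,349.5542    14,209.9555     107,857.1835
P = 2,349.5542.
Convexity = Σ t(t+1)·PV / [P·(1+y)²] = 107,857.1835 / (2,349.5542 × 1.059870) = 43.31227.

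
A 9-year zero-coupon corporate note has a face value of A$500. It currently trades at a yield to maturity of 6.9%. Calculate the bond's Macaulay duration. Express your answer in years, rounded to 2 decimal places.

A zero-coupon bond has a single cash flow at maturity, so its Macaulay duration equals its maturity: 9 years.

9.00 years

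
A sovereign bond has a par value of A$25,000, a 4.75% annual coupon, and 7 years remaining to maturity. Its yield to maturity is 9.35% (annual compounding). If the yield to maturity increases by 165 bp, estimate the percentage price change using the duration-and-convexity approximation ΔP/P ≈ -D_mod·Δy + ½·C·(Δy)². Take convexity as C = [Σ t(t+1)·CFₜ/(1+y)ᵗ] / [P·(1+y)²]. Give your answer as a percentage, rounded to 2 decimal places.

-8.50%

With y = 0.0935:
  t   CF        PV=CF/(1+0.0935)^t    t·PV        t(t+1)·PV
  1     1,187.50     1,085.9625     1,085.9625       2,171.9250
  2     1,187.50       993.1070     1,986.2140       5,958.6420
  3     1,187.50       908.1911     2,724.5734      10,898.2936
  4     1,187.50       830.5360     3,322.1441      16,610.7203
  5     1,187.50       759.5208     3,797.6041      22,785.6245
  6     1,187.50       694.5778     4,167.4668      29,172.2673
  7    26,187.50    14,007.5612    98,052.9284     784,423.4274
  Σ                 19,279.4565   115,136.8932     872,020.9000
P = 19,279.4565; D_Mac = 5.97200 yrs; D_mod = 5.46136 yrs; C = 37.82636.
Duration effect: -5.46136 × (+0.0165) = -0.090112
Convexity effect: 0.5 × 37.82636 × (0.0165)² = +0.0051491
ΔP/P ≈ -0.090112 + 0.0051491 = -0.084963 = -8.4963%.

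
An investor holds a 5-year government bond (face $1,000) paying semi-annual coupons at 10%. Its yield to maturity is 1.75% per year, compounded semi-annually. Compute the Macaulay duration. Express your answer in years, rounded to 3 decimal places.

4.218 years

Periodic yield y = 0.00875. Discount each cash flow and weight by its period:
  t   CF        PV=CF/(1+0.00875)^t    t·PV
  1        50.00        49.5663        49.5663
  2        50.00        49.1364        98.2727
  3        50.00        48.7101       146.1304
  4        50.00        48.2876       193.1505
  5        50.00        47.8688       239.3438
  6        50.00        47.4536       284.7213
  7        50.00        47.0419       329.2935
  8        50.00        46.6339       373.0711
  9        50.00        46.2294       416.0644
  10    1,050.00       962.3960     9,623.9603
  Σ                  1,393.3240    11,753.5744
Price P = Σ PV = 1,393.3240.
Macaulay duration = Σ(t·PV) / P = 11,753.5744 / 1,393.3240 = 8.43564 half-year periods.
In years: 8.43564 / 2 = 4.21782 years.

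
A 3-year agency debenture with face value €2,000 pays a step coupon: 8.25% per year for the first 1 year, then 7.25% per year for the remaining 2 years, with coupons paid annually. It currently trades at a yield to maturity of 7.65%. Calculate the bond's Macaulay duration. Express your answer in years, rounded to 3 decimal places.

Periodic yield y = 0.0765. Discount each cash flow and weight by its year:
  t   CF        PV=CF/(1+0.0765)^t    t·PV
  1       165.00       153.2745       153.2745
  2       145.00       125.1238       250.2476
  3     2,145.00     1,719.4327     5,158.2982
  Σ                  1,997.8311     5,561.8204
Price P = Σ PV = 1,997.8311.
Macaulay duration = Σ(t·PV) / P = 5,561.8204 / 1,997.8311 = 2.78393 years.

2.784 years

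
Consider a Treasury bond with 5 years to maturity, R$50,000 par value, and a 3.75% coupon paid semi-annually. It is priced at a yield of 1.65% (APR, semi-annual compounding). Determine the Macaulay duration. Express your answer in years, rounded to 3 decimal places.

4.628 years

Periodic yield y = 0.00825. Discount each cash flow and weight by its period:
  t   CF        PV=CF/(1+0.00825)^t    t·PV
  1       937.50       929.8289       929.8289
  2       937.50       922.2206     1,844.4412
  3       937.50       914.6745     2,744.0236
  4       937.50       907.1902     3,628.7608
  5       937.50       899.7671     4,498.8356
  6       937.50       892.4048     5,354.4287
  7       937.50       885.1027     6,195.7188
  8       937.50       877.8603     7,022.8828
  9       937.50       870.6773     7,836.0953
  10   50,937.50    46,919.7100   469,197.1001
  Σ                 55,019.4365   509,252.1159
Price P = Σ PV = 55,019.4365.
Macaulay duration = Σ(t·PV) / P = 509,252.1159 / 55,019.4365 = 9.25586 half-year periods.
In years: 9.25586 / 2 = 4.62793 years.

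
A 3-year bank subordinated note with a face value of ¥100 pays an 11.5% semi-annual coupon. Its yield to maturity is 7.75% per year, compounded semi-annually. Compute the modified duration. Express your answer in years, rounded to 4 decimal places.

Periodic yield y = 0.03875. First find Macaulay duration:
  t   CF        PV=CF/(1+0.03875)^t    t·PV
  1         5.75         5.5355         5.5355
  2         5.75         5.3290        10.6580
  3         5.75         5.1302        15.3906
  4         5.75         4.9388        19.7553
  5         5.75         4.7546        23.7729
  6       105.75        84.1810       505.0861
  Σ                    109.8691       580.1984
P = 109.8691; Macaulay duration = 580.1984 / 109.8691 = 5.28081 half-year periods = 2.64041 years.
Modified duration = D_Mac / (1 + y) = 2.64041 / 1.03875 = 2.54191 years.

2.5419 years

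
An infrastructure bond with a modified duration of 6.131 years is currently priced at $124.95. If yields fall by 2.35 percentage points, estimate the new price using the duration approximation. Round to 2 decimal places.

Duration approximation: ΔP/P ≈ -D_mod · Δy = -6.131 × (-0.0235) = +0.1440785.
New price ≈ 124.95 × (1 + 0.1440785) = 142.952608575.

$142.95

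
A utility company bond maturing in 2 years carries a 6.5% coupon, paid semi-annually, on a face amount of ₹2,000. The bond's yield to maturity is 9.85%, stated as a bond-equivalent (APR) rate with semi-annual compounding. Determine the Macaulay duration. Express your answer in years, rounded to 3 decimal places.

Periodic yield y = 0.04925. Discount each cash flow and weight by its period:
  t   CF        PV=CF/(1+0.04925)^t    t·PV
  1        65.00        61.9490        61.9490
  2        65.00        59.0412       118.0825
  3        65.00        56.2699       168.8098
  4     2,065.00     1,703.7432     6,814.9729
  Σ                  1,881.0034     7,163.8142
Price P = Σ PV = 1,881.0034.
Macaulay duration = Σ(t·PV) / P = 7,163.8142 / 1,881.0034 = 3.80851 half-year periods.
In years: 3.80851 / 2 = 1.90425 years.

1.904 years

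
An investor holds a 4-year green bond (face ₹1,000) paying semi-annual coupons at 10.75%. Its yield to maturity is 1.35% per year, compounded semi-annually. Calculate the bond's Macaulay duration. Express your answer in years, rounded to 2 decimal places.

3.46 years

Periodic yield y = 0.00675. Discount each cash flow and weight by its period:
  t   CF        PV=CF/(1+0.00675)^t    t·PV
  1        53.75        53.3896        53.3896
  2        53.75        53.0317       106.0633
  3        53.75        52.6761       158.0283
  4        53.75        52.3229       209.2917
  5        53.75        51.9721       259.8605
  6        53.75        51.6236       309.7419
  7        53.75        51.2775       358.9426
  8     1,053.75       998.5377     7,988.3019
  Σ                  1,364.8313     9,443.6197
Price P = Σ PV = 1,364.8313.
Macaulay duration = Σ(t·PV) / P = 9,443.6197 / 1,364.8313 = 6.91926 half-year periods.
In years: 6.91926 / 2 = 3.45963 years.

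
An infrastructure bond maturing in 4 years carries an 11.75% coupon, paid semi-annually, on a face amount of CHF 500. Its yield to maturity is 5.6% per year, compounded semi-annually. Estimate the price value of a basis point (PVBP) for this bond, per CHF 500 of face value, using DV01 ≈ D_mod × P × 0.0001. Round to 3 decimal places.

Periodic yield y = 0.028.
  t   CF        PV=CF/(1+0.028)^t    t·PV
  1       29.375        28.5749        28.5749
  2       29.375        27.7966        55.5932
  3       29.375        27.0395        81.1185
  4       29.375        26.3030       105.2120
  5       29.375        25.5866       127.9329
  6       29.375        24.8897       149.3380
  7       29.375        24.2117       169.4822
  8      529.375       424.4422     3,395.5372
  Σ                    608.8442     4,112.7890
P = 608.8442; D_Mac = 6.75508 half-year periods = 3.37754 yrs; D_mod = 3.28554 yrs.
DV01 ≈ 3.28554 × 608.8442 × 0.0001 = 0.200038.

CHF 0.200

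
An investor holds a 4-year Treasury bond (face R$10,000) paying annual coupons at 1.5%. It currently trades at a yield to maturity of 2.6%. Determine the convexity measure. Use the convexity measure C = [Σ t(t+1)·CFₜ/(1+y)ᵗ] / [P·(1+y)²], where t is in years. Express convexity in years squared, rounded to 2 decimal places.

18.43

With y = 0.026:
  t   CF        PV=CF/(1+0.026)^t    t·PV        t(t+1)·PV
  1       150.00       146.1988       146.1988         292.3977
  2       150.00       142.4940       284.9880         854.9639
  3       150.00       138.8830       416.6491       1,666.5963
  4    10,150.00     9,159.6019    36,638.4077     183,192.0383
  Σ                  9,587.1778    37,486.2435     186,005.9962
P = 9,587.1778.
Convexity = Σ t(t+1)·PV / [P·(1+y)²] = 186,005.9962 / (9,587.1778 × 1.052676) = 18.43068.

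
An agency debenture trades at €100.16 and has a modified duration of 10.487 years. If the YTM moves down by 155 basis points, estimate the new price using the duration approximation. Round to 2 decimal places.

€116.44

Duration approximation: ΔP/P ≈ -D_mod · Δy = -10.487 × (-0.0155) = +0.1625485.
New price ≈ 100.16 × (1 + 0.1625485) = 116.44085776.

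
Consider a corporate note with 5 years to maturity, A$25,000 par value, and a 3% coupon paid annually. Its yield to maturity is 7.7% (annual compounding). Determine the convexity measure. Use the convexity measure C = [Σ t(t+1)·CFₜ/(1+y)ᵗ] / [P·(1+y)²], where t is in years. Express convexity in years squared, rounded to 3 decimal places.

23.678

With y = 0.077:
  t   CF        PV=CF/(1+0.077)^t    t·PV        t(t+1)·PV
  1       750.00       696.3788       696.3788       1,392.7577
  2       750.00       646.5913     1,293.1826       3,879.5478
  3       750.00       600.3633     1,801.0900       7,204.3599
  4       750.00       557.4404     2,229.7616      11,148.8082
  5    25,750.00    17,770.4619    88,852.3096     533,113.8576
  Σ                 20,271.2358    94,872.7227     556,739.3312
P = 20,271.2358.
Convexity = Σ t(t+1)·PV / [P·(1+y)²] = 556,739.3312 / (20,271.2358 × 1.159929) = 23.67774.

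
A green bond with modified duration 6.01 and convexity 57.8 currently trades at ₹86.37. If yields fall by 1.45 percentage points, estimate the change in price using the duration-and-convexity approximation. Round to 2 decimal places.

Duration effect: -D_mod·Δy = -6.01 × (-0.0145) = +0.087145
Convexity effect: ½·C·(Δy)² = 0.5 × 57.8 × (-0.0145)² = +0.006076225
ΔP/P ≈ +0.087145 + 0.006076225 = +0.093221225
ΔP ≈ 86.37 × (+0.093221225) = +8.05151720325.

+₹8.05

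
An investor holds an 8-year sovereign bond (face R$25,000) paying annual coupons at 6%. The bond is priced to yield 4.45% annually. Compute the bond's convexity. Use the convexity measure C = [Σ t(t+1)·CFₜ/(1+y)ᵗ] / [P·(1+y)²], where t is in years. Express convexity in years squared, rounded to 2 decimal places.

With y = 0.0445:
  t   CF        PV=CF/(1+0.0445)^t    t·PV        t(t+1)·PV
  1     1,500.00     1,436.0938     1,436.0938       2,872.1876
  2     1,500.00     1,374.9103     2,749.8206       8,249.4619
  3     1,500.00     1,316.3335     3,949.0004      15,796.0017
  4     1,500.00     1,260.2523     5,041.0090      25,205.0450
  5     1,500.00     1,206.5603     6,032.8016      36,196.8095
  6     1,500.00     1,155.1559     6,930.9353      48,516.5470
  7     1,500.00     1,105.9415     7,741.5904      61,932.7231
  8    26,500.00    18,705.8876   149,647.1004   1,346,823.9040
  Σ                 27,561.1351   183,528.3516   1,545,592.6799
P = 27,561.1351.
Convexity = Σ t(t+1)·PV / [P·(1+y)²] = 1,545,592.6799 / (27,561.1351 × 1.090980) = 51.40212.

51.40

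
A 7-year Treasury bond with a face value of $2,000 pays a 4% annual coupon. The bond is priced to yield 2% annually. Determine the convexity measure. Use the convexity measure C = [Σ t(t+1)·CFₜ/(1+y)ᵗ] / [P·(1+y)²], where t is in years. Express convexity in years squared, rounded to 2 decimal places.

46.62

With y = 0.02:
  t   CF        PV=CF/(1+0.02)^t    t·PV        t(t+1)·PV
  1        80.00        78.4314        78.4314         156.8627
  2        80.00        76.8935       153.7870         461.3610
  3        80.00        75.3858       226.1574         904.6294
  4        80.00        73.9076       295.6305       1,478.1527
  5        80.00        72.4585       362.2923       2,173.7539
  6        80.00        71.0377       426.2263       2,983.5838
  7     2,080.00     1,810.7652    12,675.3562     101,402.8496
  Σ                  2,258.8796    14,217.8811     109,561.1933
P = 2,258.8796.
Convexity = Σ t(t+1)·PV / [P·(1+y)²] = 109,561.1933 / (2,258.8796 × 1.040400) = 46.61904.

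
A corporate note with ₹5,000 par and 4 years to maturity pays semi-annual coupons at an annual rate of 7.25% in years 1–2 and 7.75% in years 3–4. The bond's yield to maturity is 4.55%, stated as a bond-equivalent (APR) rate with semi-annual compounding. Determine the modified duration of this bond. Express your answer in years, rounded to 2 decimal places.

3.49 years

Periodic yield y = 0.02275. First find Macaulay duration:
  t   CF        PV=CF/(1+0.02275)^t    t·PV
  1       181.25       177.2183       177.2183
  2       181.25       173.2762       346.5525
  3       181.25       169.4219       508.2657
  4       181.25       165.6533       662.6132
  5       193.75       173.1387       865.6937
  6       193.75       169.2875     1,015.7247
  7       193.75       165.5218     1,158.6528
  8     5,193.75     4,338.3555    34,706.8439
  Σ                  5,531.8733    39,441.5649
P = 5,531.8733; Macaulay duration = 39,441.5649 / 5,531.8733 = 7.12988 half-year periods = 3.56494 years.
Modified duration = D_Mac / (1 + y) = 3.56494 / 1.02275 = 3.48564 years.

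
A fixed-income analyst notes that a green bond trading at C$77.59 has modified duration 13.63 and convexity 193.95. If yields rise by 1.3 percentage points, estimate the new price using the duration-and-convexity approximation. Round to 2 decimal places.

Duration effect: -D_mod·Δy = -13.63 × (+0.013) = -0.177190
Convexity effect: ½·C·(Δy)² = 0.5 × 193.95 × (0.013)² = +0.016388775
ΔP/P ≈ -0.177190 + 0.016388775 = -0.160801225
New price ≈ 77.59 × (1 - 0.160801225) = 65.11343295225.

C$65.11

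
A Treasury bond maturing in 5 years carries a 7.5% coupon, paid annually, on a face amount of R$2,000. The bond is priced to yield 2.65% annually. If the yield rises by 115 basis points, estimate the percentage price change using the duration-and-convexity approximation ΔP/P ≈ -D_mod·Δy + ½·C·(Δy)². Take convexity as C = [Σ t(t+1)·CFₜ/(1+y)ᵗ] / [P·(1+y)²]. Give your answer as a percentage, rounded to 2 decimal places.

With y = 0.0265:
  t   CF        PV=CF/(1+0.0265)^t    t·PV        t(t+1)·PV
  1       150.00       146.1276       146.1276         292.2552
  2       150.00       142.3552       284.7104         854.1312
  3       150.00       138.6802       416.0405       1,664.1622
  4       150.00       135.1000       540.4001       2,702.0006
  5     2,150.00     1,886.4430     9,432.2151      56,593.2905
  Σ                  2,448.7061    10,819.4938      62,105.8398
P = 2,448.7061; D_Mac = 4.41845 yrs; D_mod = 4.30439 yrs; C = 24.07010.
Duration effect: -4.30439 × (+0.0115) = -0.049500
Convexity effect: 0.5 × 24.07010 × (0.0115)² = +0.0015916
ΔP/P ≈ -0.049500 + 0.0015916 = -0.047909 = -4.7909%.

-4.79%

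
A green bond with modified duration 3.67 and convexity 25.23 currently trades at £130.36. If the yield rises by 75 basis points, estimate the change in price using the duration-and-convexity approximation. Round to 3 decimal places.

-£3.496

Duration effect: -D_mod·Δy = -3.67 × (+0.0075) = -0.027525
Convexity effect: ½·C·(Δy)² = 0.5 × 25.23 × (0.0075)² = +0.00070959375
ΔP/P ≈ -0.027525 + 0.00070959375 = -0.02681540625
ΔP ≈ 130.36 × (-0.02681540625) = -3.49565635875.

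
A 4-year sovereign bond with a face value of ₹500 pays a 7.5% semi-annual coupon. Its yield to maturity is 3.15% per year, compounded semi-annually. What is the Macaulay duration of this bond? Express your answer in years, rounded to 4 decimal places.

Periodic yield y = 0.01575. Discount each cash flow and weight by its period:
  t   CF        PV=CF/(1+0.01575)^t    t·PV
  1        18.75        18.4593        18.4593
  2        18.75        18.1730        36.3461
  3        18.75        17.8913        53.6738
  4        18.75        17.6138        70.4553
  5        18.75        17.3407        86.7036
  6        18.75        17.0718       102.4310
  7        18.75        16.8071       117.6499
  8       518.75       457.7870     3,662.2961
  Σ                    581.1441     4,148.0150
Price P = Σ PV = 581.1441.
Macaulay duration = Σ(t·PV) / P = 4,148.0150 / 581.1441 = 7.13767 half-year periods.
In years: 7.13767 / 2 = 3.56884 years.

3.5688 years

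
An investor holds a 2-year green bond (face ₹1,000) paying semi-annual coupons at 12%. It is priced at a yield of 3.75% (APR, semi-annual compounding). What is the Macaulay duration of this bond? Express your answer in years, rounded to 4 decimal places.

Periodic yield y = 0.01875. Discount each cash flow and weight by its period:
  t   CF        PV=CF/(1+0.01875)^t    t·PV
  1        60.00        58.8957        58.8957
  2        60.00        57.8117       115.6235
  3        60.00        56.7477       170.2431
  4     1,060.00       984.0913     3,936.3651
  Σ                  1,157.5464     4,281.1274
Price P = Σ PV = 1,157.5464.
Macaulay duration = Σ(t·PV) / P = 4,281.1274 / 1,157.5464 = 3.69845 half-year periods.
In years: 3.69845 / 2 = 1.84922 years.

1.8492 years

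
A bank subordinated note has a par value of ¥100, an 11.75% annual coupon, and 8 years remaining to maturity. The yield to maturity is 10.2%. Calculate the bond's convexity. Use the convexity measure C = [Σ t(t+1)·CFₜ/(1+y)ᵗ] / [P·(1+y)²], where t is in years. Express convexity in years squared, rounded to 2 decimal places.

37.05

With y = 0.102:
  t   CF        PV=CF/(1+0.102)^t    t·PV        t(t+1)·PV
  1        11.75        10.6624        10.6624          21.3249
  2        11.75         9.6755        19.3511          58.0532
  3        11.75         8.7800        26.3399         105.3597
  4        11.75         7.9673        31.8692         159.3461
  5        11.75         7.2299        36.1493         216.8958
  6        11.75         6.5607        39.3640         275.5482
  7        11.75         5.9534        41.6740         333.3917
  8       111.75        51.3801       411.0406       3,699.3658
  Σ                    108.2093       616.4506       4,869.2852
P = 108.2093.
Convexity = Σ t(t+1)·PV / [P·(1+y)²] = 4,869.2852 / (108.2093 × 1.214404) = 37.05421.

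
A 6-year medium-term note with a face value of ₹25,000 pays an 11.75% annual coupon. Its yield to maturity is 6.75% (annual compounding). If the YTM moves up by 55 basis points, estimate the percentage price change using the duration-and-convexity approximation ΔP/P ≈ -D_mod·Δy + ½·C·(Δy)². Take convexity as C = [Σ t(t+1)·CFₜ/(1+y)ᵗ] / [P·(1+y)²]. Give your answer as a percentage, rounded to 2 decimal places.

-2.42%

With y = 0.0675:
  t   CF        PV=CF/(1+0.0675)^t    t·PV        t(t+1)·PV
  1     2,937.50     2,751.7564     2,751.7564       5,503.5129
  2     2,937.50     2,577.7578     5,155.5156      15,466.5467
  3     2,937.50     2,414.7614     7,244.2842      28,977.1367
  4     2,937.50     2,262.0716     9,048.2863      45,241.4313
  5     2,937.50     2,119.0366    10,595.1830      63,571.0978
  6    27,937.50    18,879.0544   113,274.3265     792,920.2855
  Σ                 31,004.4382   148,069.3519     951,680.0110
P = 31,004.4382; D_Mac = 4.77575 yrs; D_mod = 4.47377 yrs; C = 26.93589.
Duration effect: -4.47377 × (+0.0055) = -0.024606
Convexity effect: 0.5 × 26.93589 × (0.0055)² = +0.0004074
ΔP/P ≈ -0.024606 + 0.0004074 = -0.024198 = -2.4198%.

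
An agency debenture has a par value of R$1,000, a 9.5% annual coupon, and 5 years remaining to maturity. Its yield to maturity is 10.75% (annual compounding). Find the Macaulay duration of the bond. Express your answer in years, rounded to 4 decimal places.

4.1836 years

Periodic yield y = 0.1075. Discount each cash flow and weight by its year:
  t   CF        PV=CF/(1+0.1075)^t    t·PV
  1        95.00        85.7788        85.7788
  2        95.00        77.4526       154.9052
  3        95.00        69.9346       209.8039
  4        95.00        63.1464       252.5856
  5     1,095.00       657.1968     3,285.9840
  Σ                    953.5093     3,989.0577
Price P = Σ PV = 953.5093.
Macaulay duration = Σ(t·PV) / P = 3,989.0577 / 953.5093 = 4.18355 years.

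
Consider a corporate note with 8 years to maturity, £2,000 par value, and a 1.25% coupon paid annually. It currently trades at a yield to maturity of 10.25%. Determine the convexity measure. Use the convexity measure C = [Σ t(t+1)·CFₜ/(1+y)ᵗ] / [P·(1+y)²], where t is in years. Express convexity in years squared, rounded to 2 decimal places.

54.36

With y = 0.1025:
  t   CF        PV=CF/(1+0.1025)^t    t·PV        t(t+1)·PV
  1        25.00        22.6757        22.6757          45.3515
  2        25.00        20.5676        41.1351         123.4054
  3        25.00        18.6554        55.9662         223.8646
  4        25.00        16.9210        67.6839         338.4197
  5        25.00        15.3478        76.7392         460.4349
  6        25.00        13.9209        83.5256         584.6793
  7        25.00        12.6267        88.3869         707.0951
  8     2,025.00       927.6758     7,421.4067      66,792.6599
  Σ                  1,048.3910     7,857.5193      69,275.9104
P = 1,048.3910.
Convexity = Σ t(t+1)·PV / [P·(1+y)²] = 69,275.9104 / (1,048.3910 × 1.215506) = 54.36279.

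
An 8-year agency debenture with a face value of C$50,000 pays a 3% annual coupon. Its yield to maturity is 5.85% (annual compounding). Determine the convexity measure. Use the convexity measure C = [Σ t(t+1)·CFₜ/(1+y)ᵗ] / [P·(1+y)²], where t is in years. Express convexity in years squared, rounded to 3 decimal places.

55.116

With y = 0.0585:
  t   CF        PV=CF/(1+0.0585)^t    t·PV        t(t+1)·PV
  1     1,500.00     1,417.0997     1,417.0997       2,834.1993
  2     1,500.00     1,338.7810     2,677.5620       8,032.6859
  3     1,500.00     1,264.7907     3,794.3722      15,177.4887
  4     1,500.00     1,194.8897     4,779.5587      23,897.7936
  5     1,500.00     1,128.8518     5,644.2592      33,865.5554
  6     1,500.00     1,066.4637     6,398.7823      44,791.4762
  7     1,500.00     1,007.5236     7,052.6651      56,421.3209
  8    51,500.00    32,679.8707   261,438.9660   2,352,950.6939
  Σ                 41,098.2710   293,203.2652   2,537,971.2138
P = 41,098.2710.
Convexity = Σ t(t+1)·PV / [P·(1+y)²] = 2,537,971.2138 / (41,098.2710 × 1.120422) = 55.11647.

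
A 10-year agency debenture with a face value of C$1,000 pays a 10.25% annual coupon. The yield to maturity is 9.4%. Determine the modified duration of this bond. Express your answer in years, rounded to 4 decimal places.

6.2071 years

Periodic yield y = 0.094. First find Macaulay duration:
  t   CF        PV=CF/(1+0.094)^t    t·PV
  1       102.50        93.6929        93.6929
  2       102.50        85.6425       171.2850
  3       102.50        78.2838       234.8514
  4       102.50        71.5574       286.2296
  5       102.50        65.4090       327.0448
  6       102.50        59.7888       358.7329
  7       102.50        54.6516       382.5610
  8       102.50        49.9557       399.6458
  9       102.50        45.6634       410.9703
  10    1,102.50       448.9577     4,489.5765
  Σ                  1,053.6026     7,154.5902
P = 1,053.6026; Macaulay duration = 7,154.5902 / 1,053.6026 = 6.79060 years.
Modified duration = D_Mac / (1 + y) = 6.79060 / 1.094 = 6.20713 years.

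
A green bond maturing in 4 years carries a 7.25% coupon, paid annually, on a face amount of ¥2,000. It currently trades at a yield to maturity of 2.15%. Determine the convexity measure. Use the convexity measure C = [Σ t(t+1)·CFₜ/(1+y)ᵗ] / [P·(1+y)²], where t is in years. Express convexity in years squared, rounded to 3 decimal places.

With y = 0.0215:
  t   CF        PV=CF/(1+0.0215)^t    t·PV        t(t+1)·PV
  1       145.00       141.9481       141.9481         283.8962
  2       145.00       138.9605       277.9209         833.7628
  3       145.00       136.0357       408.1071       1,632.4284
  4     2,145.00     1,970.0344     7,880.1377      39,400.6883
  Σ                  2,386.9787     8,708.1138      42,150.7757
P = 2,386.9787.
Convexity = Σ t(t+1)·PV / [P·(1+y)²] = 42,150.7757 / (2,386.9787 × 1.043462) = 16.92311.

16.923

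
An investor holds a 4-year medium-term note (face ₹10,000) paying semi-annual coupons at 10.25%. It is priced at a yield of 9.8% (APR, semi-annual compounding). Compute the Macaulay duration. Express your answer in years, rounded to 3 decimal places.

3.385 years

Periodic yield y = 0.049. Discount each cash flow and weight by its period:
  t   CF        PV=CF/(1+0.049)^t    t·PV
  1       512.50       488.5605       488.5605
  2       512.50       465.7393       931.4786
  3       512.50       443.9841     1,331.9523
  4       512.50       423.2451     1,692.9803
  5       512.50       403.4748     2,017.3741
  6       512.50       384.6280     2,307.7682
  7       512.50       366.6616     2,566.6313
  8    10,512.50     7,169.7185    57,357.7478
  Σ                 10,146.0120    68,694.4932
Price P = Σ PV = 10,146.0120.
Macaulay duration = Σ(t·PV) / P = 68,694.4932 / 10,146.0120 = 6.77059 half-year periods.
In years: 6.77059 / 2 = 3.38530 years.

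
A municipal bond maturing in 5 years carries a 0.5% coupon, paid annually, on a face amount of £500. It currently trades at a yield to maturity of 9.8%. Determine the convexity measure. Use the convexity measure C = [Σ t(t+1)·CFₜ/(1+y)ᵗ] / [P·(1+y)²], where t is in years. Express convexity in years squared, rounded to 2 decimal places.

24.46

With y = 0.098:
  t   CF        PV=CF/(1+0.098)^t    t·PV        t(t+1)·PV
  1         2.50         2.2769         2.2769           4.5537
  2         2.50         2.0736         4.1473          12.4419
  3         2.50         1.8886         5.6657          22.6628
  4         2.50         1.7200         6.8800          34.4002
  5       502.50       314.8650     1,574.3249       9,445.9495
  Σ                    322.8241     1,593.2948       9,520.0082
P = 322.8241.
Convexity = Σ t(t+1)·PV / [P·(1+y)²] = 9,520.0082 / (322.8241 × 1.205604) = 24.46058.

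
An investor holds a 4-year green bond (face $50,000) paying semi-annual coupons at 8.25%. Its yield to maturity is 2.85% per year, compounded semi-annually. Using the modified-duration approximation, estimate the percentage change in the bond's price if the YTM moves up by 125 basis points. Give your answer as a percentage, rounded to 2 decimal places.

-4.36%

Periodic yield y = 0.01425. Modified duration first:
  t   CF        PV=CF/(1+0.01425)^t    t·PV
  1     2,062.50     2,033.5223     2,033.5223
  2     2,062.50     2,004.9517     4,009.9035
  3     2,062.50     1,976.7826     5,930.3478
  4     2,062.50     1,949.0092     7,796.0368
  5     2,062.50     1,921.6260     9,608.1302
  6     2,062.50     1,894.6276    11,367.7656
  7     2,062.50     1,868.0085    13,076.0593
  8    52,062.50    46,490.5718   371,924.5744
  Σ                 60,139.0998   425,746.3400
P = 60,139.0998; D_Mac = 7.07936 half-year periods = 3.53968 yrs; D_mod = 3.53968/(1+0.01425) = 3.48995 yrs.
ΔP/P ≈ -D_mod · Δy = -3.48995 × (+0.0125) = -0.043624 = -4.3624%.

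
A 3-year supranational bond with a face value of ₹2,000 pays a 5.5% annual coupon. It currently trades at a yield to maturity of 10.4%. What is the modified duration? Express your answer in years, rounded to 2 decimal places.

2.57 years

Periodic yield y = 0.104. First find Macaulay duration:
  t   CF        PV=CF/(1+0.104)^t    t·PV
  1       110.00        99.6377        99.6377
  2       110.00        90.2515       180.5030
  3     2,110.00     1,568.1053     4,704.3160
  Σ                  1,757.9945     4,984.4568
P = 1,757.9945; Macaulay duration = 4,984.4568 / 1,757.9945 = 2.83531 years.
Modified duration = D_Mac / (1 + y) = 2.83531 / 1.104 = 2.56821 years.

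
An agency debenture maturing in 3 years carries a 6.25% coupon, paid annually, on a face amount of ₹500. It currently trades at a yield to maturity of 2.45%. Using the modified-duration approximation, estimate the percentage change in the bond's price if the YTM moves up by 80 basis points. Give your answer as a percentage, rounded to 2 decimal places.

Periodic yield y = 0.0245. Modified duration first:
  t   CF        PV=CF/(1+0.0245)^t    t·PV
  1        31.25        30.5027        30.5027
  2        31.25        29.7732        59.5465
  3       531.25       494.0411     1,482.1232
  Σ                    554.3170     1,572.1724
P = 554.3170; D_Mac = 2.83623 yrs; D_mod = 2.83623/(1+0.0245) = 2.76841 yrs.
ΔP/P ≈ -D_mod · Δy = -2.76841 × (+0.008) = -0.022147 = -2.2147%.

-2.21%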